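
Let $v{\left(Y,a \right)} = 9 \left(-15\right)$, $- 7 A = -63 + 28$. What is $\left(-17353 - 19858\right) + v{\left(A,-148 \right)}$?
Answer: $-37346$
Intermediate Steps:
$A = 5$ ($A = - \frac{-63 + 28}{7} = \left(- \frac{1}{7}\right) \left(-35\right) = 5$)
$v{\left(Y,a \right)} = -135$
$\left(-17353 - 19858\right) + v{\left(A,-148 \right)} = \left(-17353 - 19858\right) - 135 = -37211 - 135 = -37346$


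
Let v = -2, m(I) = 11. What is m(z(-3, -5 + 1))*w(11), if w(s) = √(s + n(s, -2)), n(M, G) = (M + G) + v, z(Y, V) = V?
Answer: 33*√2 ≈ 46.669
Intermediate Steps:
n(M, G) = -2 + G + M (n(M, G) = (M + G) - 2 = (G + M) - 2 = -2 + G + M)
w(s) = √(-4 + 2*s) (w(s) = √(s + (-2 - 2 + s)) = √(s + (-4 + s)) = √(-4 + 2*s))
m(z(-3, -5 + 1))*w(11) = 11*√(-4 + 2*11) = 11*√(-4 + 22) = 11*√18 = 11*(3*√2) = 33*√2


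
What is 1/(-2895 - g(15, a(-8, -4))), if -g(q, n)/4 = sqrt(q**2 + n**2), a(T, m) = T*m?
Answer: -2895/8361041 - 4*sqrt(1249)/8361041 ≈ -0.00036316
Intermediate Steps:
g(q, n) = -4*sqrt(n**2 + q**2) (g(q, n) = -4*sqrt(q**2 + n**2) = -4*sqrt(n**2 + q**2))
1/(-2895 - g(15, a(-8, -4))) = 1/(-2895 - (-4)*sqrt((-8*(-4))**2 + 15**2)) = 1/(-2895 - (-4)*sqrt(32**2 + 225)) = 1/(-2895 - (-4)*sqrt(1024 + 225)) = 1/(-2895 - (-4)*sqrt(1249)) = 1/(-2895 + 4*sqrt(1249))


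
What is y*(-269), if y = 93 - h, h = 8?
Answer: -22865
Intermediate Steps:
y = 85 (y = 93 - 1*8 = 93 - 8 = 85)
y*(-269) = 85*(-269) = -22865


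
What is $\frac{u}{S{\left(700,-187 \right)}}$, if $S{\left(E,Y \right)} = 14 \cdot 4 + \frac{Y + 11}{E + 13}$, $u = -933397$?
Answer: $- \frac{665512061}{39752} \approx -16742.0$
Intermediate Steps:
$S{\left(E,Y \right)} = 56 + \frac{11 + Y}{13 + E}$
$\frac{u}{S{\left(700,-187 \right)}} = - \frac{933397}{\frac{1}{13 + 700} \left(739 - 187 + 56 \cdot 700\right)} = - \frac{933397}{\frac{1}{713} \left(739 - 187 + 39200\right)} = - \frac{933397}{\frac{1}{713} \cdot 39752} = - \frac{933397}{\frac{39752}{713}} = \left(-933397\right) \frac{713}{39752} = - \frac{665512061}{39752}$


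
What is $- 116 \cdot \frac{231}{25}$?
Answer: $- \frac{26796}{25} \approx -1071.8$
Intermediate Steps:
$- 116 \cdot \frac{231}{25} = - 116 \cdot 231 \cdot \frac{1}{25} = \left(-116\right) \frac{231}{25} = - \frac{26796}{25}$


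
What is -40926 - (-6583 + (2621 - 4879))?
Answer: -32085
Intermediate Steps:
-40926 - (-6583 + (2621 - 4879)) = -40926 - (-6583 - 2258) = -40926 - 1*(-8841) = -40926 + 8841 = -32085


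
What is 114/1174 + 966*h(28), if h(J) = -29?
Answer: -16444161/587 ≈ -28014.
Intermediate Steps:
114/1174 + 966*h(28) = 114/1174 + 966*(-29) = 114*(1/1174) - 28014 = 57/587 - 28014 = -16444161/587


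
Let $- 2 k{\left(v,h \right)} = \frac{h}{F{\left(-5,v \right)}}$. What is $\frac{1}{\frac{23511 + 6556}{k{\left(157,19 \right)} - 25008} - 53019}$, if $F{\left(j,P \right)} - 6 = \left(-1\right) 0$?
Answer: $- \frac{300115}{15912157989} \approx -1.8861 \cdot 10^{-5}$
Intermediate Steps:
$F{\left(j,P \right)} = 6$ ($F{\left(j,P \right)} = 6 - 0 = 6 + 0 = 6$)
$k{\left(v,h \right)} = - \frac{h}{12}$ ($k{\left(v,h \right)} = - \frac{h \frac{1}{6}}{2} = - \frac{\frac{1}{6} h}{2} = - \frac{h}{12}$)
$\frac{1}{\frac{23511 + 6556}{k{\left(157,19 \right)} - 25008} - 53019} = \frac{1}{\frac{23511 + 6556}{\left(- \frac{1}{12}\right) 19 - 25008} - 53019} = \frac{1}{\frac{30067}{- \frac{19}{12} - 25008} - 53019} = \frac{1}{\frac{30067}{- \frac{300115}{12}} - 53019} = \frac{1}{30067 \left(- \frac{12}{300115}\right) - 53019} = \frac{1}{- \frac{360804}{300115} - 53019} = \frac{1}{- \frac{15912157989}{300115}} = - \frac{300115}{15912157989}$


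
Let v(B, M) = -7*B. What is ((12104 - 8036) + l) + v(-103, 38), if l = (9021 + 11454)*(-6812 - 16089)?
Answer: -468893186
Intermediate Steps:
l = -468897975 (l = 20475*(-22901) = -468897975)
((12104 - 8036) + l) + v(-103, 38) = ((12104 - 8036) - 468897975) - 7*(-103) = (4068 - 468897975) + 721 = -468893907 + 721 = -468893186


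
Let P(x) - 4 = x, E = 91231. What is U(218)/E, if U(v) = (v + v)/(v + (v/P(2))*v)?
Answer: 3/5108936 ≈ 5.8721e-7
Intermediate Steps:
P(x) = 4 + x
U(v) = 2*v/(v + v**2/6) (U(v) = (v + v)/(v + (v/(4 + 2))*v) = (2*v)/(v + (v/6)*v) = (2*v)/(v + v**2/6) = 2*v/(v + v**2/6))
U(218)/E = (12/(6 + 218))/91231 = (12/224)*(1/91231) = (12*(1/224))*(1/91231) = (3/56)*(1/91231) = 3/5108936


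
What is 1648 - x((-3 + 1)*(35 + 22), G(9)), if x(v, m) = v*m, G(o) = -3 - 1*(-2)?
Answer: 1534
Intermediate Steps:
G(o) = -1 (G(o) = -3 + 2 = -1)
x(v, m) = m*v
1648 - x((-3 + 1)*(35 + 22), G(9)) = 1648 - (-1)*(-3 + 1)*(35 + 22) = 1648 - (-1)*(-2*57) = 1648 - (-1)*(-114) = 1648 - 1*114 = 1648 - 114 = 1534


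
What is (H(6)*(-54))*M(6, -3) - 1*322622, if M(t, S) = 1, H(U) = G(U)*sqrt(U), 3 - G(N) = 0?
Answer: -322622 - 162*sqrt(6) ≈ -3.2302e+5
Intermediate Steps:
G(N) = 3 (G(N) = 3 - 1*0 = 3 + 0 = 3)
H(U) = 3*sqrt(U)
(H(6)*(-54))*M(6, -3) - 1*322622 = ((3*sqrt(6))*(-54))*1 - 1*322622 = -162*sqrt(6)*1 - 322622 = -162*sqrt(6) - 322622 = -322622 - 162*sqrt(6)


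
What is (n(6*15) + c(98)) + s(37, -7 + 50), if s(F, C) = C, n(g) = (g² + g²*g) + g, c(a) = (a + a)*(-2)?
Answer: 736841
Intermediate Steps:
c(a) = -4*a (c(a) = (2*a)*(-2) = -4*a)
n(g) = g + g² + g³ (n(g) = (g² + g³) + g = g + g² + g³)
(n(6*15) + c(98)) + s(37, -7 + 50) = ((6*15)*(1 + 6*15 + (6*15)²) - 4*98) + (-7 + 50) = (90*(1 + 90 + 90²) - 392) + 43 = (90*(1 + 90 + 8100) - 392) + 43 = (90*8191 - 392) + 43 = (737190 - 392) + 43 = 736798 + 43 = 736841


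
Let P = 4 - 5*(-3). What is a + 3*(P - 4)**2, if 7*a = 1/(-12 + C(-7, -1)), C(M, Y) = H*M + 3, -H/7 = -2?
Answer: 505574/749 ≈ 675.00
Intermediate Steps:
P = 19 (P = 4 + 15 = 19)
H = 14 (H = -7*(-2) = 14)
C(M, Y) = 3 + 14*M (C(M, Y) = 14*M + 3 = 3 + 14*M)
a = -1/749 (a = 1/(7*(-12 + (3 + 14*(-7)))) = 1/(7*(-12 + (3 - 98))) = 1/(7*(-12 - 95)) = (1/7)/(-107) = (1/7)*(-1/107) = -1/749 ≈ -0.0013351)
a + 3*(P - 4)**2 = -1/749 + 3*(19 - 4)**2 = -1/749 + 3*15**2 = -1/749 + 3*225 = -1/749 + 675 = 505574/749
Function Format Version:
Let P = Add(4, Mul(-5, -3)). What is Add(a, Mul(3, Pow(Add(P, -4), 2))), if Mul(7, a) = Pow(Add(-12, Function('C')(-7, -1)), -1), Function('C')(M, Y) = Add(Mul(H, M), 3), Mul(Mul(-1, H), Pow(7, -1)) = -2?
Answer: Rational(505574, 749) ≈ 675.00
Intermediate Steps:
P = 19 (P = Add(4, 15) = 19)
H = 14 (H = Mul(-7, -2) = 14)
Function('C')(M, Y) = Add(3, Mul(14, M)) (Function('C')(M, Y) = Add(Mul(14, M), 3) = Add(3, Mul(14, M)))
a = Rational(-1, 749) (a = Mul(Rational(1, 7), Pow(Add(-12, Add(3, Mul(14, -7))), -1)) = Mul(Rational(1, 7), Pow(Add(-12, Add(3, -98)), -1)) = Mul(Rational(1, 7), Pow(Add(-12, -95), -1)) = Mul(Rational(1, 7), Pow(-107, -1)) = Mul(Rational(1, 7), Rational(-1, 107)) = Rational(-1, 749) ≈ -0.0013351)
Add(a, Mul(3, Pow(Add(P, -4), 2))) = Add(Rational(-1, 749), Mul(3, Pow(Add(19, -4), 2))) = Add(Rational(-1, 749), Mul(3, Pow(15, 2))) = Add(Rational(-1, 749), Mul(3, 225)) = Add(Rational(-1, 749), 675) = Rational(505574, 749)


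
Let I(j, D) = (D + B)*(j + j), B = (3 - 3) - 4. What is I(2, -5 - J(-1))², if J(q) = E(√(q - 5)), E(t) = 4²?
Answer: 10000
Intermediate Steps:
E(t) = 16
J(q) = 16
B = -4 (B = 0 - 4 = -4)
I(j, D) = 2*j*(-4 + D) (I(j, D) = (D - 4)*(j + j) = (-4 + D)*(2*j) = 2*j*(-4 + D))
I(2, -5 - J(-1))² = (2*2*(-4 + (-5 - 1*16)))² = (2*2*(-4 + (-5 - 16)))² = (2*2*(-4 - 21))² = (2*2*(-25))² = (-100)² = 10000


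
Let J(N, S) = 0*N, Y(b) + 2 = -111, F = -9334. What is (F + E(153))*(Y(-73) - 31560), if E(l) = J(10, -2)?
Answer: 295635782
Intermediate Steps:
Y(b) = -113 (Y(b) = -2 - 111 = -113)
J(N, S) = 0
E(l) = 0
(F + E(153))*(Y(-73) - 31560) = (-9334 + 0)*(-113 - 31560) = -9334*(-31673) = 295635782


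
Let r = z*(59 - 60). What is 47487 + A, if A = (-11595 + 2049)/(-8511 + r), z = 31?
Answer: 202821750/4271 ≈ 47488.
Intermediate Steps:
r = -31 (r = 31*(59 - 60) = 31*(-1) = -31)
A = 4773/4271 (A = (-11595 + 2049)/(-8511 - 31) = -9546/(-8542) = -9546*(-1/8542) = 4773/4271 ≈ 1.1175)
47487 + A = 47487 + 4773/4271 = 202821750/4271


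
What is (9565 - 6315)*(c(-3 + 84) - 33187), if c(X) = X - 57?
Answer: -107779750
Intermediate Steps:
c(X) = -57 + X
(9565 - 6315)*(c(-3 + 84) - 33187) = (9565 - 6315)*((-57 + (-3 + 84)) - 33187) = 3250*((-57 + 81) - 33187) = 3250*(24 - 33187) = 3250*(-33163) = -107779750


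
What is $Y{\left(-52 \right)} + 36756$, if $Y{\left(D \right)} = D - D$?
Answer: $36756$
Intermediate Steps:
$Y{\left(D \right)} = 0$
$Y{\left(-52 \right)} + 36756 = 0 + 36756 = 36756$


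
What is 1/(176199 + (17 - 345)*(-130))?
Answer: 1/218839 ≈ 4.5696e-6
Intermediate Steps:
1/(176199 + (17 - 345)*(-130)) = 1/(176199 - 328*(-130)) = 1/(176199 + 42640) = 1/218839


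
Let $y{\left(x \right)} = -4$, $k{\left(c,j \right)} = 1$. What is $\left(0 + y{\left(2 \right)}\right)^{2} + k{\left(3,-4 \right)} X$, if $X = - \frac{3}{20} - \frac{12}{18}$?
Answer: $\frac{911}{60} \approx 15.183$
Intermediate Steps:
$X = - \frac{49}{60}$ ($X = \left(-3\right) \frac{1}{20} - \frac{2}{3} = - \frac{3}{20} - \frac{2}{3} = - \frac{49}{60} \approx -0.81667$)
$\left(0 + y{\left(2 \right)}\right)^{2} + k{\left(3,-4 \right)} X = \left(0 - 4\right)^{2} + 1 \left(- \frac{49}{60}\right) = \left(-4\right)^{2} - \frac{49}{60} = 16 - \frac{49}{60} = \frac{911}{60}$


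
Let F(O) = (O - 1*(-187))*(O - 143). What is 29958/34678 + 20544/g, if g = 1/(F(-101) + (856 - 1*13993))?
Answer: -12154323831357/17339 ≈ -7.0098e+8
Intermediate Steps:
F(O) = (-143 + O)*(187 + O) (F(O) = (O + 187)*(-143 + O) = (187 + O)*(-143 + O) = (-143 + O)*(187 + O))
g = -1/34121 (g = 1/((-26741 + (-101)² + 44*(-101)) + (856 - 1*13993)) = 1/((-26741 + 10201 - 4444) + (856 - 13993)) = 1/(-20984 - 13137) = 1/(-34121) = -1/34121 ≈ -2.9307e-5)
29958/34678 + 20544/g = 29958/34678 + 20544/(-1/34121) = 29958*(1/34678) + 20544*(-34121) = 14979/17339 - 700981824 = -12154323831357/17339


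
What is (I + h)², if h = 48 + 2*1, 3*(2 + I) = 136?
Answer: 78400/9 ≈ 8711.1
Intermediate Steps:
I = 130/3 (I = -2 + (⅓)*136 = -2 + 136/3 = 130/3 ≈ 43.333)
h = 50 (h = 48 + 2 = 50)
(I + h)² = (130/3 + 50)² = (280/3)² = 78400/9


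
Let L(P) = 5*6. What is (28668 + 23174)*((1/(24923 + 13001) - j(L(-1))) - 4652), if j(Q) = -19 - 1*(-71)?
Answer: -4624163704895/18962 ≈ -2.4386e+8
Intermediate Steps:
L(P) = 30
j(Q) = 52 (j(Q) = -19 + 71 = 52)
(28668 + 23174)*((1/(24923 + 13001) - j(L(-1))) - 4652) = (28668 + 23174)*((1/(24923 + 13001) - 1*52) - 4652) = 51842*((1/37924 - 52) - 4652) = 51842*(-1972047/37924 - 4652) = 51842*(-178394495/37924) = -4624163704895/18962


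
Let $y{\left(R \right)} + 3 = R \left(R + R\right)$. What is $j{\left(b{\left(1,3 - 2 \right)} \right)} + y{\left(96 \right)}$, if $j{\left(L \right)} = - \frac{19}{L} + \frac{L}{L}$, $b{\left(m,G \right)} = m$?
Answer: $18411$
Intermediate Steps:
$j{\left(L \right)} = 1 - \frac{19}{L}$ ($j{\left(L \right)} = - \frac{19}{L} + 1 = 1 - \frac{19}{L}$)
$y{\left(R \right)} = -3 + 2 R^{2}$ ($y{\left(R \right)} = -3 + R \left(R + R\right) = -3 + R 2 R = -3 + 2 R^{2}$)
$j{\left(b{\left(1,3 - 2 \right)} \right)} + y{\left(96 \right)} = \frac{-19 + 1}{1} - \left(3 - 2 \cdot 96^{2}\right) = 1 \left(-18\right) + \left(-3 + 2 \cdot 9216\right) = -18 + \left(-3 + 18432\right) = -18 + 18429 = 18411$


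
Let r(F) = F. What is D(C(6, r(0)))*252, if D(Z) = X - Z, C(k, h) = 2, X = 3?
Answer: 252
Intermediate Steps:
D(Z) = 3 - Z
D(C(6, r(0)))*252 = (3 - 1*2)*252 = (3 - 2)*252 = 1*252 = 252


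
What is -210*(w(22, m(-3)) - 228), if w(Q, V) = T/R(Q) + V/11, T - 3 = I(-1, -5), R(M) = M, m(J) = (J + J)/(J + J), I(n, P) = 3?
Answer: 525840/11 ≈ 47804.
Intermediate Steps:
m(J) = 1 (m(J) = (2*J)/((2*J)) = (2*J)*(1/(2*J)) = 1)
T = 6 (T = 3 + 3 = 6)
w(Q, V) = 6/Q + V/11
-210*(w(22, m(-3)) - 228) = -210*((6/22 + (1/11)*1) - 228) = -210*((6*(1/22) + 1/11) - 228) = -210*((3/11 + 1/11) - 228) = -210*(4/11 - 228) = -210*(-2504/11) = 525840/11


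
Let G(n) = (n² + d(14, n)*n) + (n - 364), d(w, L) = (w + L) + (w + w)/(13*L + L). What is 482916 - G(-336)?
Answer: 262526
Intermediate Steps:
d(w, L) = L + w + w/(7*L) (d(w, L) = (L + w) + (2*w)/((14*L)) = (L + w) + (2*w)*(1/(14*L)) = (L + w) + w/(7*L) = L + w + w/(7*L))
G(n) = -364 + n + n² + n*(14 + n + 2/n) (G(n) = (n² + (n + 14 + (⅐)*14/n)*n) + (n - 364) = (n² + (n + 14 + 2/n)*n) + (-364 + n) = (n² + (14 + n + 2/n)*n) + (-364 + n) = (n² + n*(14 + n + 2/n)) + (-364 + n) = -364 + n + n² + n*(14 + n + 2/n))
482916 - G(-336) = 482916 - (-362 + 2*(-336)² + 15*(-336)) = 482916 - (-362 + 2*112896 - 5040) = 482916 - (-362 + 225792 - 5040) = 482916 - 1*220390 = 482916 - 220390 = 262526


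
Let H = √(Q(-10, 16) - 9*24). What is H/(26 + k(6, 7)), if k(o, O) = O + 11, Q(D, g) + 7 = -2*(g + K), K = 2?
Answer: I*√259/44 ≈ 0.36576*I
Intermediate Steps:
Q(D, g) = -11 - 2*g (Q(D, g) = -7 - 2*(g + 2) = -7 - 2*(2 + g) = -7 + (-4 - 2*g) = -11 - 2*g)
k(o, O) = 11 + O
H = I*√259 (H = √((-11 - 2*16) - 9*24) = √((-11 - 32) - 216) = √(-43 - 216) = √(-259) = I*√259 ≈ 16.093*I)
H/(26 + k(6, 7)) = (I*√259)/(26 + (11 + 7)) = (I*√259)/(26 + 18) = (I*√259)/44 = I*√259/44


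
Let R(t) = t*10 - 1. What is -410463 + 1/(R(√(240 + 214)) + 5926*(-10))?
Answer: -1441472468663084/3511820721 - 10*√454/3511820721 ≈ -4.1046e+5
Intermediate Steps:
R(t) = -1 + 10*t (R(t) = 10*t - 1 = -1 + 10*t)
-410463 + 1/(R(√(240 + 214)) + 5926*(-10)) = -410463 + 1/((-1 + 10*√(240 + 214)) + 5926*(-10)) = -410463 + 1/((-1 + 10*√454) - 59260) = -410463 + 1/(-59261 + 10*√454)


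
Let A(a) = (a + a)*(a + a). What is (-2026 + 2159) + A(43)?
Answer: 7529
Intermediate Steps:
A(a) = 4*a**2 (A(a) = (2*a)*(2*a) = 4*a**2)
(-2026 + 2159) + A(43) = (-2026 + 2159) + 4*43**2 = 133 + 4*1849 = 133 + 7396 = 7529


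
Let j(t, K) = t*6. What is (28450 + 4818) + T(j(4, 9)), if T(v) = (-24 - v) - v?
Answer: 33196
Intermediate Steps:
j(t, K) = 6*t
T(v) = -24 - 2*v
(28450 + 4818) + T(j(4, 9)) = (28450 + 4818) + (-24 - 12*4) = 33268 + (-24 - 2*24) = 33268 + (-24 - 48) = 33268 - 72 = 33196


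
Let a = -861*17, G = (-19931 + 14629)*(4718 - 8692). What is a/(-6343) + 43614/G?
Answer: 154340199939/66823974382 ≈ 2.3097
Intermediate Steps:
G = 21070148 (G = -5302*(-3974) = 21070148)
a = -14637
a/(-6343) + 43614/G = -14637/(-6343) + 43614/21070148 = -14637*(-1/6343) + 43614*(1/21070148) = 14637/6343 + 21807/10535074 = 154340199939/66823974382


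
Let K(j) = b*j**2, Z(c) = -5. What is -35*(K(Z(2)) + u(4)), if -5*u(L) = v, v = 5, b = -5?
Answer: 4410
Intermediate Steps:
u(L) = -1 (u(L) = -1/5*5 = -1)
K(j) = -5*j**2
-35*(K(Z(2)) + u(4)) = -35*(-5*(-5)**2 - 1) = -35*(-5*25 - 1) = -35*(-125 - 1) = -35*(-126) = 4410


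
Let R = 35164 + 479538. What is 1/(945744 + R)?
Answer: 1/1460446 ≈ 6.8472e-7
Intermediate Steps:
R = 514702
1/(945744 + R) = 1/(945744 + 514702) = 1/1460446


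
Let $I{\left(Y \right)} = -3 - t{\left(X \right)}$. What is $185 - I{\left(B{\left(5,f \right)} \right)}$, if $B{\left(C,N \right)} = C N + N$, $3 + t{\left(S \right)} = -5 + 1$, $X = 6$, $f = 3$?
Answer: $181$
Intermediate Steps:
$t{\left(S \right)} = -7$ ($t{\left(S \right)} = -3 + \left(-5 + 1\right) = -3 - 4 = -7$)
$B{\left(C,N \right)} = N + C N$
$I{\left(Y \right)} = 4$ ($I{\left(Y \right)} = -3 - -7 = -3 + 7 = 4$)
$185 - I{\left(B{\left(5,f \right)} \right)} = 185 - 4 = 181$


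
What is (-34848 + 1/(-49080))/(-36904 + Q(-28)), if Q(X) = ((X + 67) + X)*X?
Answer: 244334263/260909280 ≈ 0.93647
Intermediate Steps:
Q(X) = X*(67 + 2*X) (Q(X) = ((67 + X) + X)*X = (67 + 2*X)*X = X*(67 + 2*X))
(-34848 + 1/(-49080))/(-36904 + Q(-28)) = (-34848 + 1/(-49080))/(-36904 - 28*(67 + 2*(-28))) = (-34848 - 1/49080)/(-36904 - 28*(67 - 56)) = -1710339841/(49080*(-36904 - 28*11)) = -1710339841/(49080*(-36904 - 308)) = -1710339841/49080/(-37212) = -1710339841/49080*(-1/37212) = 244334263/260909280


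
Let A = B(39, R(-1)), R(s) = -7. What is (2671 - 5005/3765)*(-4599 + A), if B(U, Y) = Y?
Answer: -9259266772/753 ≈ -1.2296e+7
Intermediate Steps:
A = -7
(2671 - 5005/3765)*(-4599 + A) = (2671 - 5005/3765)*(-4599 - 7) = (2671 - 5005*1/3765)*(-4606) = (2671 - 1001/753)*(-4606) = (2010262/753)*(-4606) = -9259266772/753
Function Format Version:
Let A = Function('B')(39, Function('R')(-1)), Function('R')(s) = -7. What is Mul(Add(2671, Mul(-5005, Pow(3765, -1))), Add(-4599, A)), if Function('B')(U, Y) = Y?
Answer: Rational(-9259266772, 753) ≈ -1.2296e+7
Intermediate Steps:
A = -7
Mul(Add(2671, Mul(-5005, Pow(3765, -1))), Add(-4599, A)) = Mul(Add(2671, Mul(-5005, Pow(3765, -1))), Add(-4599, -7)) = Mul(Add(2671, Mul(-5005, Rational(1, 3765))), -4606) = Mul(Add(2671, Rational(-1001, 753)), -4606) = Mul(Rational(2010262, 753), -4606) = Rational(-9259266772, 753)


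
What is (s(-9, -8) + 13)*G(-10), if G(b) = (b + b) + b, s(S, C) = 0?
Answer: -390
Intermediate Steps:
G(b) = 3*b (G(b) = 2*b + b = 3*b)
(s(-9, -8) + 13)*G(-10) = (0 + 13)*(3*(-10)) = 13*(-30) = -390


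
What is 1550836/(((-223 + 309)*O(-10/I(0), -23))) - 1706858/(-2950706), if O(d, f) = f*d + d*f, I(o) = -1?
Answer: -563567223467/14591241170 ≈ -38.624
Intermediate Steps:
O(d, f) = 2*d*f (O(d, f) = d*f + d*f = 2*d*f)
1550836/(((-223 + 309)*O(-10/I(0), -23))) - 1706858/(-2950706) = 1550836/(((-223 + 309)*(2*(-10/(-1))*(-23)))) - 1706858/(-2950706) = 1550836/((86*(2*(-10*(-1))*(-23)))) - 1706858*(-1/2950706) = 1550836/((86*(2*10*(-23)))) + 853429/1475353 = 1550836/((86*(-460))) + 853429/1475353 = 1550836/(-39560) + 853429/1475353 = 1550836*(-1/39560) + 853429/1475353 = -387709/9890 + 853429/1475353 = -563567223467/14591241170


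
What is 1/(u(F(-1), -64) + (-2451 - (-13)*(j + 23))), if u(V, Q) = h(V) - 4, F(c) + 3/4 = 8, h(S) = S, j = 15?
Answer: -4/7815 ≈ -0.00051184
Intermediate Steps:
F(c) = 29/4 (F(c) = -3/4 + 8 = 29/4)
u(V, Q) = -4 + V (u(V, Q) = V - 4 = -4 + V)
1/(u(F(-1), -64) + (-2451 - (-13)*(j + 23))) = 1/((-4 + 29/4) + (-2451 - (-13)*(15 + 23))) = 1/(13/4 + (-2451 - (-13)*38)) = 1/(13/4 + (-2451 - 1*(-494))) = 1/(13/4 + (-2451 + 494)) = 1/(13/4 - 1957) = 1/(-7815/4) = -4/7815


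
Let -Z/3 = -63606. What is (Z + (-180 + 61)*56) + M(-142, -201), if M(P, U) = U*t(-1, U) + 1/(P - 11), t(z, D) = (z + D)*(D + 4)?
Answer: -1195609321/153 ≈ -7.8144e+6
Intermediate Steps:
t(z, D) = (4 + D)*(D + z) (t(z, D) = (D + z)*(4 + D) = (4 + D)*(D + z))
Z = 190818 (Z = -3*(-63606) = 190818)
M(P, U) = 1/(-11 + P) + U*(-4 + U² + 3*U) (M(P, U) = U*(U² + 4*U + 4*(-1) + U*(-1)) + 1/(P - 11) = U*(U² + 4*U - 4 - U) + 1/(-11 + P) = U*(-4 + U² + 3*U) + 1/(-11 + P) = 1/(-11 + P) + U*(-4 + U² + 3*U))
(Z + (-180 + 61)*56) + M(-142, -201) = (190818 + (-180 + 61)*56) + (1 - 11*(-201)*(-4 + (-201)² + 3*(-201)) - 142*(-201)*(-4 + (-201)² + 3*(-201)))/(-11 - 142) = (190818 - 119*56) + (1 - 11*(-201)*(-4 + 40401 - 603) - 142*(-201)*(-4 + 40401 - 603))/(-153) = (190818 - 6664) - (1 - 11*(-201)*39794 - 142*(-201)*39794)/153 = 184154 - (1 + 87984534 + 1135800348)/153 = 184154 - 1/153*1223784883 = 184154 - 1223784883/153 = -1195609321/153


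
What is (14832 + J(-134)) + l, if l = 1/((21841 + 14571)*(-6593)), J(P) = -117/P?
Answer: 238576517401523/16084309172 ≈ 14833.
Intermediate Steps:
l = -1/240064316 (l = -1/6593/36412 = (1/36412)*(-1/6593) = -1/240064316 ≈ -4.1655e-9)
(14832 + J(-134)) + l = (14832 - 117/(-134)) - 1/240064316 = (14832 - 117*(-1/134)) - 1/240064316 = (14832 + 117/134) - 1/240064316 = 1987605/134 - 1/240064316 = 238576517401523/16084309172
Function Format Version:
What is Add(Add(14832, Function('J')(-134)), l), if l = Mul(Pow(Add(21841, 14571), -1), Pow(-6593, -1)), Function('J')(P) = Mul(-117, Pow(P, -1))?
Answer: Rational(238576517401523, 16084309172) ≈ 14833.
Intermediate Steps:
l = Rational(-1, 240064316) (l = Mul(Pow(36412, -1), Rational(-1, 6593)) = Mul(Rational(1, 36412), Rational(-1, 6593)) = Rational(-1, 240064316) ≈ -4.1655e-9)
Add(Add(14832, Function('J')(-134)), l) = Add(Add(14832, Mul(-117, Pow(-134, -1))), Rational(-1, 240064316)) = Add(Add(14832, Mul(-117, Rational(-1, 134))), Rational(-1, 240064316)) = Add(Add(14832, Rational(117, 134)), Rational(-1, 240064316)) = Add(Rational(1987605, 134), Rational(-1, 240064316)) = Rational(238576517401523, 16084309172)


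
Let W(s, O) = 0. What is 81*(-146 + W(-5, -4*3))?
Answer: -11826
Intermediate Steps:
81*(-146 + W(-5, -4*3)) = 81*(-146 + 0) = 81*(-146) = -11826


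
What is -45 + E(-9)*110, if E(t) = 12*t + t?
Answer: -12915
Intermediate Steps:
E(t) = 13*t
-45 + E(-9)*110 = -45 + (13*(-9))*110 = -45 - 117*110 = -45 - 12870 = -12915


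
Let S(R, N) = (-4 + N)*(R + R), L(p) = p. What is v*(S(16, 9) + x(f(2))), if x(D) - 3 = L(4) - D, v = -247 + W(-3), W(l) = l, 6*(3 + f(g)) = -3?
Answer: -42625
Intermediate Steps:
f(g) = -7/2 (f(g) = -3 + (⅙)*(-3) = -3 - ½ = -7/2)
v = -250 (v = -247 - 3 = -250)
S(R, N) = 2*R*(-4 + N) (S(R, N) = (-4 + N)*(2*R) = 2*R*(-4 + N))
x(D) = 7 - D (x(D) = 3 + (4 - D) = 7 - D)
v*(S(16, 9) + x(f(2))) = -250*(2*16*(-4 + 9) + (7 - 1*(-7/2))) = -250*(2*16*5 + (7 + 7/2)) = -250*(160 + 21/2) = -250*341/2 = -42625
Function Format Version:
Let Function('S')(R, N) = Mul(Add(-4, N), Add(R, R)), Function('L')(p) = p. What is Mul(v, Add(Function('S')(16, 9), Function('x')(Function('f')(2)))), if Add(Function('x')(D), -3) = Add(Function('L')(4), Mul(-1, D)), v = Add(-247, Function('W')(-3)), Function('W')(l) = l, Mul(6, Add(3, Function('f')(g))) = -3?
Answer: -42625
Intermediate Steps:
Function('f')(g) = Rational(-7, 2) (Function('f')(g) = Add(-3, Mul(Rational(1, 6), -3)) = Add(-3, Rational(-1, 2)) = Rational(-7, 2))
v = -250 (v = Add(-247, -3) = -250)
Function('S')(R, N) = Mul(2, R, Add(-4, N)) (Function('S')(R, N) = Mul(Add(-4, N), Mul(2, R)) = Mul(2, R, Add(-4, N)))
Function('x')(D) = Add(7, Mul(-1, D)) (Function('x')(D) = Add(3, Add(4, Mul(-1, D))) = Add(7, Mul(-1, D)))
Mul(v, Add(Function('S')(16, 9), Function('x')(Function('f')(2)))) = Mul(-250, Add(Mul(2, 16, Add(-4, 9)), Add(7, Mul(-1, Rational(-7, 2))))) = Mul(-250, Add(Mul(2, 16, 5), Add(7, Rational(7, 2)))) = Mul(-250, Add(160, Rational(21, 2))) = Mul(-250, Rational(341, 2)) = -42625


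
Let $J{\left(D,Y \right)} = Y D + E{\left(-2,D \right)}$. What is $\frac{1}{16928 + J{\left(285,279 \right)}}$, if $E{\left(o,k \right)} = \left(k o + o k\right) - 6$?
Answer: $\frac{1}{95297} \approx 1.0494 \cdot 10^{-5}$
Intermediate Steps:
$E{\left(o,k \right)} = -6 + 2 k o$ ($E{\left(o,k \right)} = \left(k o + k o\right) - 6 = 2 k o - 6 = -6 + 2 k o$)
$J{\left(D,Y \right)} = -6 - 4 D + D Y$ ($J{\left(D,Y \right)} = Y D + \left(-6 + 2 D \left(-2\right)\right) = D Y - \left(6 + 4 D\right) = -6 - 4 D + D Y$)
$\frac{1}{16928 + J{\left(285,279 \right)}} = \frac{1}{16928 - -78369} = \frac{1}{16928 + 78369} = \frac{1}{95297}$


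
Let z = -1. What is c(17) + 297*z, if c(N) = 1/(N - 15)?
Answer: -593/2 ≈ -296.50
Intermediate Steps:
c(N) = 1/(-15 + N)
c(17) + 297*z = 1/(-15 + 17) + 297*(-1) = 1/2 - 297 = ½ - 297 = -593/2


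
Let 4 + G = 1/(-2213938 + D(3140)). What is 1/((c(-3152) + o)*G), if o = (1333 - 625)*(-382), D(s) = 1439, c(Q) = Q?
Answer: 2212499/2421429979176 ≈ 9.1372e-7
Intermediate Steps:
o = -270456 (o = 708*(-382) = -270456)
G = -8849997/2212499 (G = -4 + 1/(-2213938 + 1439) = -4 + 1/(-2212499) = -4 - 1/2212499 = -8849997/2212499 ≈ -4.0000)
1/((c(-3152) + o)*G) = 1/((-3152 - 270456)*(-8849997/2212499)) = -2212499/8849997/(-273608) = -1/273608*(-2212499/8849997) = 2212499/2421429979176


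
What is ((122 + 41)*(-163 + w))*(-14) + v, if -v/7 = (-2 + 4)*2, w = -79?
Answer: 552216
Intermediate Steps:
v = -28 (v = -7*(-2 + 4)*2 = -14*2 = -7*4 = -28)
((122 + 41)*(-163 + w))*(-14) + v = ((122 + 41)*(-163 - 79))*(-14) - 28 = (163*(-242))*(-14) - 28 = -39446*(-14) - 28 = 552244 - 28 = 552216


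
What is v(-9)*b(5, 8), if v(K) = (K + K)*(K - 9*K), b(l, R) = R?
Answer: -10368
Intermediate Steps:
v(K) = -16*K**2 (v(K) = (2*K)*(-8*K) = -16*K**2)
v(-9)*b(5, 8) = -16*(-9)**2*8 = -16*81*8 = -1296*8 = -10368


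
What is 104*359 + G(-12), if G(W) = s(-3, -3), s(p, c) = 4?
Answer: 37340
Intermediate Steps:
G(W) = 4
104*359 + G(-12) = 104*359 + 4 = 37336 + 4 = 37340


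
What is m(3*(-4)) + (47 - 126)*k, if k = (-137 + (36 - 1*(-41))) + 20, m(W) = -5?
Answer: 3155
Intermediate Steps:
k = -40 (k = (-137 + (36 + 41)) + 20 = (-137 + 77) + 20 = -60 + 20 = -40)
m(3*(-4)) + (47 - 126)*k = -5 + (47 - 126)*(-40) = -5 - 79*(-40) = -5 + 3160 = 3155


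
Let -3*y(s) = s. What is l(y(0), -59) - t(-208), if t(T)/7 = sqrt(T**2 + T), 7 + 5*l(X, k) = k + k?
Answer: -25 - 84*sqrt(299) ≈ -1477.5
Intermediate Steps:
y(s) = -s/3
l(X, k) = -7/5 + 2*k/5 (l(X, k) = -7/5 + (k + k)/5 = -7/5 + (2*k)/5 = -7/5 + 2*k/5)
t(T) = 7*sqrt(T + T**2) (t(T) = 7*sqrt(T**2 + T) = 7*sqrt(T + T**2))
l(y(0), -59) - t(-208) = (-7/5 + (2/5)*(-59)) - 7*sqrt(-208*(1 - 208)) = (-7/5 - 118/5) - 7*sqrt(-208*(-207)) = -25 - 7*sqrt(43056) = -25 - 7*12*sqrt(299) = -25 - 84*sqrt(299)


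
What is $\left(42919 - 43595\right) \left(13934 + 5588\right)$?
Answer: $-13196872$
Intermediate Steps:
$\left(42919 - 43595\right) \left(13934 + 5588\right) = \left(-676\right) 19522 = -13196872$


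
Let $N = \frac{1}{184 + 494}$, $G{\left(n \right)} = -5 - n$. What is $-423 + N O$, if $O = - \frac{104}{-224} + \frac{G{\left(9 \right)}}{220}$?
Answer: $- \frac{441662143}{1044120} \approx -423.0$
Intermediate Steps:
$N = \frac{1}{678} \approx 0.0014749$
$O = \frac{617}{1540}$ ($O = - \frac{104}{-224} + \frac{-5 - 9}{220} = \left(-104\right) \left(- \frac{1}{224}\right) + \left(-5 - 9\right) \frac{1}{220} = \frac{13}{28} - \frac{7}{110} = \frac{617}{1540} \approx 0.40065$)
$-423 + N O = -423 + \frac{1}{678} \cdot \frac{617}{1540} = -423 + \frac{617}{1044120} = - \frac{441662143}{1044120}$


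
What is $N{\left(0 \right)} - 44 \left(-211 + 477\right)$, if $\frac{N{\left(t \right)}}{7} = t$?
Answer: $-11704$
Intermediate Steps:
$N{\left(t \right)} = 7 t$
$N{\left(0 \right)} - 44 \left(-211 + 477\right) = 7 \cdot 0 - 44 \left(-211 + 477\right) = 0 - 11704 = -11704$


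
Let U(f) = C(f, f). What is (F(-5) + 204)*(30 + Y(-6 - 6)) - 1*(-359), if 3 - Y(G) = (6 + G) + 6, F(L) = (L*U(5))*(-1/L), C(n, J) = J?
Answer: 6926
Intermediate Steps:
U(f) = f
F(L) = -5 (F(L) = (L*5)*(-1/L) = (5*L)*(-1/L) = -5)
Y(G) = -9 - G (Y(G) = 3 - ((6 + G) + 6) = 3 - (12 + G) = 3 + (-12 - G) = -9 - G)
(F(-5) + 204)*(30 + Y(-6 - 6)) - 1*(-359) = (-5 + 204)*(30 + (-9 - (-6 - 6))) - 1*(-359) = 199*(30 + (-9 - 1*(-12))) + 359 = 199*(30 + (-9 + 12)) + 359 = 199*(30 + 3) + 359 = 199*33 + 359 = 6567 + 359 = 6926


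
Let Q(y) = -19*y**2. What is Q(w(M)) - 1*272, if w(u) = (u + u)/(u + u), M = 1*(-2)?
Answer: -291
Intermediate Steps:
M = -2
w(u) = 1 (w(u) = (2*u)/((2*u)) = (2*u)*(1/(2*u)) = 1)
Q(w(M)) - 1*272 = -19*1**2 - 1*272 = -19*1 - 272 = -19 - 272 = -291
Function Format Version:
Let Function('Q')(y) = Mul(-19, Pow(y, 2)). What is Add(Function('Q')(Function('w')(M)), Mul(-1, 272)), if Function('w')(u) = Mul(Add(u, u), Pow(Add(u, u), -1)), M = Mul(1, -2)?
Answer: -291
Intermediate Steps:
M = -2
Function('w')(u) = 1 (Function('w')(u) = Mul(Mul(2, u), Pow(Mul(2, u), -1)) = Mul(Mul(2, u), Mul(Rational(1, 2), Pow(u, -1))) = 1)
Add(Function('Q')(Function('w')(M)), Mul(-1, 272)) = Add(Mul(-19, Pow(1, 2)), Mul(-1, 272)) = Add(Mul(-19, 1), -272) = Add(-19, -272) = -291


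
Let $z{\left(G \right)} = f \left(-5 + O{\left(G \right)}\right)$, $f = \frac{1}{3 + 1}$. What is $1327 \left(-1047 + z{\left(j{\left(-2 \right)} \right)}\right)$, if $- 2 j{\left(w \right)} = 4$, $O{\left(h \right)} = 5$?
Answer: $-1389369$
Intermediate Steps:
$f = \frac{1}{4} \approx 0.25$
$j{\left(w \right)} = -2$ ($j{\left(w \right)} = \left(- \frac{1}{2}\right) 4 = -2$)
$z{\left(G \right)} = 0$ ($z{\left(G \right)} = \frac{-5 + 5}{4} = \frac{1}{4} \cdot 0 = 0$)
$1327 \left(-1047 + z{\left(j{\left(-2 \right)} \right)}\right) = 1327 \left(-1047 + 0\right) = 1327 \left(-1047\right) = -1389369$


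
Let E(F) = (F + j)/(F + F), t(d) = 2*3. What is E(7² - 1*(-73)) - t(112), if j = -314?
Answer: -414/61 ≈ -6.7869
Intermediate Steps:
t(d) = 6
E(F) = (-314 + F)/(2*F) (E(F) = (F - 314)/(F + F) = (-314 + F)/((2*F)) = (-314 + F)*(1/(2*F)) = (-314 + F)/(2*F))
E(7² - 1*(-73)) - t(112) = (-314 + (7² - 1*(-73)))/(2*(7² - 1*(-73))) - 1*6 = (-314 + (49 + 73))/(2*(49 + 73)) - 6 = (½)*(-314 + 122)/122 - 6 = (½)*(1/122)*(-192) - 6 = -48/61 - 6 = -414/61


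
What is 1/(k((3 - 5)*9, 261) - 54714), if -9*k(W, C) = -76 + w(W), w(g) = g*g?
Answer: -9/492674 ≈ -1.8268e-5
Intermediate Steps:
w(g) = g**2
k(W, C) = 76/9 - W**2/9 (k(W, C) = -(-76 + W**2)/9 = 76/9 - W**2/9)
1/(k((3 - 5)*9, 261) - 54714) = 1/((76/9 - 81*(3 - 5)**2/9) - 54714) = 1/((76/9 - (-2*9)**2/9) - 54714) = 1/((76/9 - 1/9*(-18)**2) - 54714) = 1/((76/9 - 1/9*324) - 54714) = 1/((76/9 - 36) - 54714) = 1/(-248/9 - 54714) = 1/(-492674/9) = -9/492674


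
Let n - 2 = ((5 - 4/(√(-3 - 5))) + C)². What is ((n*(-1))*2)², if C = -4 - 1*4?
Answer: 36 - 432*I*√2 ≈ 36.0 - 610.94*I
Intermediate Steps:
C = -8 (C = -4 - 4 = -8)
n = 2 + (-3 + I*√2)² (n = 2 + ((5 - 4/(√(-3 - 5))) - 8)² = 2 + ((5 - 4/(√(-8))) - 8)² = 2 + ((5 - 4/(2*I*√2)) - 8)² = 2 + ((5 - 4*(-I*√2/4)) - 8)² = 2 + ((5 - (-1)*I*√2) - 8)² = 2 + ((5 + I*√2) - 8)² = 2 + (-3 + I*√2)² ≈ 9.0 - 8.4853*I)
((n*(-1))*2)² = (((9 - 6*I*√2)*(-1))*2)² = ((-9 + 6*I*√2)*2)² = (-18 + 12*I*√2)²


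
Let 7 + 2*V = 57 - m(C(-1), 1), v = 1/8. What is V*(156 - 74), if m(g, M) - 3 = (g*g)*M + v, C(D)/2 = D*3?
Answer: 3567/8 ≈ 445.88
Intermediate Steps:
v = ⅛ ≈ 0.12500
C(D) = 6*D (C(D) = 2*(D*3) = 2*(3*D) = 6*D)
m(g, M) = 25/8 + M*g² (m(g, M) = 3 + ((g*g)*M + ⅛) = 3 + (g²*M + ⅛) = 3 + (M*g² + ⅛) = 3 + (⅛ + M*g²) = 25/8 + M*g²)
V = 87/16 (V = -7/2 + (57 - (25/8 + 1*(6*(-1))²))/2 = -7/2 + (57 - (25/8 + 1*(-6)²))/2 = -7/2 + (57 - (25/8 + 1*36))/2 = -7/2 + (57 - (25/8 + 36))/2 = -7/2 + (57 - 1*313/8)/2 = -7/2 + (57 - 313/8)/2 = -7/2 + (½)*(143/8) = -7/2 + 143/16 = 87/16 ≈ 5.4375)
V*(156 - 74) = 87*(156 - 74)/16 = (87/16)*82 = 3567/8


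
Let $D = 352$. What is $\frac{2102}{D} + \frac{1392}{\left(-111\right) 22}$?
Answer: $\frac{35175}{6512} \approx 5.4016$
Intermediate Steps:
$\frac{2102}{D} + \frac{1392}{\left(-111\right) 22} = \frac{2102}{352} + \frac{1392}{\left(-111\right) 22} = 2102 \cdot \frac{1}{352} + \frac{1392}{-2442} = \frac{1051}{176} + 1392 \left(- \frac{1}{2442}\right) = \frac{1051}{176} - \frac{232}{407} = \frac{35175}{6512}$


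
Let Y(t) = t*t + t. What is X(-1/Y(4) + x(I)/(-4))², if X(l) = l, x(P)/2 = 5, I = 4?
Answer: 2601/400 ≈ 6.5025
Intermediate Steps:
x(P) = 10 (x(P) = 2*5 = 10)
Y(t) = t + t² (Y(t) = t² + t = t + t²)
X(-1/Y(4) + x(I)/(-4))² = (-1/(4*(1 + 4)) + 10/(-4))² = (-1/(4*5) + 10*(-¼))² = (-1/20 - 5/2)² = (-51/20)² = 2601/400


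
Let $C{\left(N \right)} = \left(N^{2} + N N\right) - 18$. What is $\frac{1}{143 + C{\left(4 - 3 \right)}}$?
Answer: $\frac{1}{127} \approx 0.007874$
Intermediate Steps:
$C{\left(N \right)} = -18 + 2 N^{2}$ ($C{\left(N \right)} = \left(N^{2} + N^{2}\right) - 18 = 2 N^{2} - 18 = -18 + 2 N^{2}$)
$\frac{1}{143 + C{\left(4 - 3 \right)}} = \frac{1}{143 - \left(18 - 2 \left(4 - 3\right)^{2}\right)} = \frac{1}{143 - \left(18 - 2 \cdot 1^{2}\right)} = \frac{1}{143 + \left(-18 + 2 \cdot 1\right)} = \frac{1}{143 + \left(-18 + 2\right)} = \frac{1}{143 - 16} = \frac{1}{127}$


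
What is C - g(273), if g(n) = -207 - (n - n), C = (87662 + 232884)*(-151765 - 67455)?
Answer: -70270093913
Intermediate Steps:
C = -70270094120 (C = 320546*(-219220) = -70270094120)
g(n) = -207 (g(n) = -207 - 1*0 = -207 + 0 = -207)
C - g(273) = -70270094120 - 1*(-207) = -70270094120 + 207 = -70270093913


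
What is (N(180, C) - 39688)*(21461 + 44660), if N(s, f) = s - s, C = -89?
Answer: -2624210248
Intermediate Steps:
N(s, f) = 0
(N(180, C) - 39688)*(21461 + 44660) = (0 - 39688)*(21461 + 44660) = -39688*66121 = -2624210248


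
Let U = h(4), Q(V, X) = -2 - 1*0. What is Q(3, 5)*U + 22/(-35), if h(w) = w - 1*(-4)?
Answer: -582/35 ≈ -16.629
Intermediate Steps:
h(w) = 4 + w (h(w) = w + 4 = 4 + w)
Q(V, X) = -2 (Q(V, X) = -2 + 0 = -2)
U = 8 (U = 4 + 4 = 8)
Q(3, 5)*U + 22/(-35) = -2*8 + 22/(-35) = -16 + 22*(-1/35) = -16 - 22/35 = -582/35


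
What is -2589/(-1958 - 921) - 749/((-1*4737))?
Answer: 14420464/13637823 ≈ 1.0574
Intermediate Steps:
-2589/(-1958 - 921) - 749/((-1*4737)) = -2589/(-2879) - 749/(-4737) = -2589*(-1/2879) - 749*(-1/4737) = 2589/2879 + 749/4737 = 14420464/13637823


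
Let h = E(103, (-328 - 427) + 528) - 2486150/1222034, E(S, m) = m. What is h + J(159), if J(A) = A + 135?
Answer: 39695064/611017 ≈ 64.966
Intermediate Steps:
J(A) = 135 + A
h = -139943934/611017 (h = ((-328 - 427) + 528) - 2486150/1222034 = (-755 + 528) - 2486150*1/1222034 = -227 - 1243075/611017 = -139943934/611017 ≈ -229.03)
h + J(159) = -139943934/611017 + (135 + 159) = -139943934/611017 + 294 = 39695064/611017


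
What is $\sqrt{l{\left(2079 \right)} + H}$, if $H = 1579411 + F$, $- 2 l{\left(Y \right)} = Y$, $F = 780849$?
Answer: $\frac{\sqrt{9436882}}{2} \approx 1536.0$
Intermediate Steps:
$l{\left(Y \right)} = - \frac{Y}{2}$
$H = 2360260$ ($H = 1579411 + 780849 = 2360260$)
$\sqrt{l{\left(2079 \right)} + H} = \sqrt{\left(- \frac{1}{2}\right) 2079 + 2360260} = \sqrt{- \frac{2079}{2} + 2360260} = \sqrt{\frac{4718441}{2}} = \frac{\sqrt{9436882}}{2}$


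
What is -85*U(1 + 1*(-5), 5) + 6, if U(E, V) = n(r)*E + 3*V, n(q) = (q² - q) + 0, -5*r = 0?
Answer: -1269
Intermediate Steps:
r = 0 (r = -⅕*0 = 0)
n(q) = q² - q
U(E, V) = 3*V (U(E, V) = (0*(-1 + 0))*E + 3*V = (0*(-1))*E + 3*V = 0*E + 3*V = 0 + 3*V = 3*V)
-85*U(1 + 1*(-5), 5) + 6 = -255*5 + 6 = -85*15 + 6 = -1275 + 6 = -1269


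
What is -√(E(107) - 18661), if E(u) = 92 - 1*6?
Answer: -5*I*√743 ≈ -136.29*I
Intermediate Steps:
E(u) = 86 (E(u) = 92 - 6 = 86)
-√(E(107) - 18661) = -√(86 - 18661) = -√(-18575) = -5*I*√743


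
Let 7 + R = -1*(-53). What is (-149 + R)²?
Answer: 10609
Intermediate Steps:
R = 46 (R = -7 - 1*(-53) = -7 + 53 = 46)
(-149 + R)² = (-149 + 46)² = (-103)² = 10609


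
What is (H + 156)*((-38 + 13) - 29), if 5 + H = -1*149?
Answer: -108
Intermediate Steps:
H = -154 (H = -5 - 1*149 = -5 - 149 = -154)
(H + 156)*((-38 + 13) - 29) = (-154 + 156)*((-38 + 13) - 29) = 2*(-25 - 29) = 2*(-54) = -108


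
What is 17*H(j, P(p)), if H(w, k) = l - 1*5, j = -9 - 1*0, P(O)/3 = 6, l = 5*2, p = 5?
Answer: 85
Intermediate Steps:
l = 10
P(O) = 18 (P(O) = 3*6 = 18)
j = -9 (j = -9 + 0 = -9)
H(w, k) = 5 (H(w, k) = 10 - 1*5 = 10 - 5 = 5)
17*H(j, P(p)) = 17*5 = 85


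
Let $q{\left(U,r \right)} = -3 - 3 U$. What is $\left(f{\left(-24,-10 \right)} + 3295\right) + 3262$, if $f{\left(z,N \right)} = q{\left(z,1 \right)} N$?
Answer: $5867$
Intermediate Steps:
$f{\left(z,N \right)} = N \left(-3 - 3 z\right)$ ($f{\left(z,N \right)} = \left(-3 - 3 z\right) N = N \left(-3 - 3 z\right)$)
$\left(f{\left(-24,-10 \right)} + 3295\right) + 3262 = \left(\left(-3\right) \left(-10\right) \left(1 - 24\right) + 3295\right) + 3262 = \left(\left(-3\right) \left(-10\right) \left(-23\right) + 3295\right) + 3262 = \left(-690 + 3295\right) + 3262 = 2605 + 3262 = 5867$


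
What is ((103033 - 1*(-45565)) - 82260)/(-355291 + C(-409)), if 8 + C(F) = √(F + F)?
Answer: -23569825062/126237380219 - 66338*I*√818/126237380219 ≈ -0.18671 - 1.503e-5*I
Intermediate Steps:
C(F) = -8 + √2*√F (C(F) = -8 + √(F + F) = -8 + √(2*F) = -8 + √2*√F)
((103033 - 1*(-45565)) - 82260)/(-355291 + C(-409)) = ((103033 - 1*(-45565)) - 82260)/(-355291 + (-8 + √2*√(-409))) = ((103033 + 45565) - 82260)/(-355291 + (-8 + √2*(I*√409))) = (148598 - 82260)/(-355291 + (-8 + I*√818)) = 66338/(-355299 + I*√818)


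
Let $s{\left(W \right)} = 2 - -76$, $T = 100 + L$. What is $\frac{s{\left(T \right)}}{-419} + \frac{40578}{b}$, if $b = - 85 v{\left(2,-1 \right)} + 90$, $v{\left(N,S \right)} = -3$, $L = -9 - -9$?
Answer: $\frac{5658424}{48185} \approx 117.43$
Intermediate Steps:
$L = 0$ ($L = -9 + 9 = 0$)
$b = 345$ ($b = \left(-85\right) \left(-3\right) + 90 = 255 + 90 = 345$)
$T = 100$ ($T = 100 + 0 = 100$)
$s{\left(W \right)} = 78$ ($s{\left(W \right)} = 2 + 76 = 78$)
$\frac{s{\left(T \right)}}{-419} + \frac{40578}{b} = \frac{78}{-419} + \frac{40578}{345} = 78 \left(- \frac{1}{419}\right) + 40578 \cdot \frac{1}{345} = - \frac{78}{419} + \frac{13526}{115} = \frac{5658424}{48185}$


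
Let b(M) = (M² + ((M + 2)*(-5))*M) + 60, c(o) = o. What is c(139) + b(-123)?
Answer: -59087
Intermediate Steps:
b(M) = 60 + M² + M*(-10 - 5*M) (b(M) = (M² + ((2 + M)*(-5))*M) + 60 = (M² + (-10 - 5*M)*M) + 60 = (M² + M*(-10 - 5*M)) + 60 = 60 + M² + M*(-10 - 5*M))
c(139) + b(-123) = 139 + (60 - 10*(-123) - 4*(-123)²) = 139 + (60 + 1230 - 4*15129) = 139 + (60 + 1230 - 60516) = 139 - 59226 = -59087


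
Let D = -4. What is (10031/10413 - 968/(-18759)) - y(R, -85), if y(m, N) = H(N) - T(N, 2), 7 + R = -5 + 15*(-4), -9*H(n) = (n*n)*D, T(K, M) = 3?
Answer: -5354410658/1669551 ≈ -3207.1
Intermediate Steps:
H(n) = 4*n²/9 (H(n) = -n*n*(-4)/9 = -n²*(-4)/9 = -(-4)*n²/9 = 4*n²/9)
R = -72 (R = -7 + (-5 + 15*(-4)) = -7 + (-5 - 60) = -7 - 65 = -72)
y(m, N) = -3 + 4*N²/9 (y(m, N) = 4*N²/9 - 1*3 = 4*N²/9 - 3 = -3 + 4*N²/9)
(10031/10413 - 968/(-18759)) - y(R, -85) = (10031/10413 - 968/(-18759)) - (-3 + (4/9)*(-85)²) = (10031*(1/10413) - 968*(-1/18759)) - (-3 + (4/9)*7225) = (10031/10413 + 968/18759) - (-3 + 28900/9) = 5083367/5008653 - 1*28873/9 = 5083367/5008653 - 28873/9 = -5354410658/1669551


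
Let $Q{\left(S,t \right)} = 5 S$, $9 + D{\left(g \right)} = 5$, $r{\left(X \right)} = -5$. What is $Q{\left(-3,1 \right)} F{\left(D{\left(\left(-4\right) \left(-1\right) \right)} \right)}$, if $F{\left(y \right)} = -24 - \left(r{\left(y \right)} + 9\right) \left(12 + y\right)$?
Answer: $840$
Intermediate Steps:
$D{\left(g \right)} = -4$ ($D{\left(g \right)} = -9 + 5 = -4$)
$F{\left(y \right)} = -72 - 4 y$ ($F{\left(y \right)} = -24 - \left(-5 + 9\right) \left(12 + y\right) = -24 - 4 \left(12 + y\right) = -24 - \left(48 + 4 y\right) = -72 - 4 y$)
$Q{\left(-3,1 \right)} F{\left(D{\left(\left(-4\right) \left(-1\right) \right)} \right)} = 5 \left(-3\right) \left(-72 - -16\right) = - 15 \left(-72 + 16\right) = \left(-15\right) \left(-56\right) = 840$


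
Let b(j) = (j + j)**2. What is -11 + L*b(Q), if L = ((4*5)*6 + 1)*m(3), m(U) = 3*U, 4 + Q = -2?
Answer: 156805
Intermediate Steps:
Q = -6 (Q = -4 - 2 = -6)
b(j) = 4*j**2 (b(j) = (2*j)**2 = 4*j**2)
L = 1089 (L = ((4*5)*6 + 1)*(3*3) = (20*6 + 1)*9 = (120 + 1)*9 = 121*9 = 1089)
-11 + L*b(Q) = -11 + 1089*(4*(-6)**2) = -11 + 1089*(4*36) = -11 + 1089*144 = -11 + 156816 = 156805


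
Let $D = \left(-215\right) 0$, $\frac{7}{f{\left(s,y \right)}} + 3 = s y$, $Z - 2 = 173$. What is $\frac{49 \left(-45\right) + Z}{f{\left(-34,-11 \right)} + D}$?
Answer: $-107590$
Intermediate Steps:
$Z = 175$ ($Z = 2 + 173 = 175$)
$f{\left(s,y \right)} = \frac{7}{-3 + s y}$
$D = 0$
$\frac{49 \left(-45\right) + Z}{f{\left(-34,-11 \right)} + D} = \frac{49 \left(-45\right) + 175}{\frac{7}{-3 - -374} + 0} = \frac{-2205 + 175}{\frac{7}{-3 + 374} + 0} = - \frac{2030}{\frac{7}{371} + 0} = - \frac{2030}{7 \cdot \frac{1}{371} + 0} = - \frac{2030}{\frac{1}{53} + 0} = - 2030 \frac{1}{\frac{1}{53}} = \left(-2030\right) 53 = -107590$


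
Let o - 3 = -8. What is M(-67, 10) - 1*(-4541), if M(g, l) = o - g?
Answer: 4603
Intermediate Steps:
o = -5 (o = 3 - 8 = -5)
M(g, l) = -5 - g
M(-67, 10) - 1*(-4541) = (-5 - 1*(-67)) - 1*(-4541) = (-5 + 67) + 4541 = 62 + 4541 = 4603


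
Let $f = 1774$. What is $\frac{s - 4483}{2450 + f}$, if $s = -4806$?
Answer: $- \frac{9289}{4224} \approx -2.1991$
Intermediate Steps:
$\frac{s - 4483}{2450 + f} = \frac{-4806 - 4483}{2450 + 1774} = - \frac{9289}{4224}$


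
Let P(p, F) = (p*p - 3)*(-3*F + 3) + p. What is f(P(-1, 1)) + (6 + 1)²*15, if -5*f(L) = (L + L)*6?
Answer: 3687/5 ≈ 737.40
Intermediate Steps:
P(p, F) = p + (-3 + p²)*(3 - 3*F) (P(p, F) = (p² - 3)*(3 - 3*F) + p = (-3 + p²)*(3 - 3*F) + p = p + (-3 + p²)*(3 - 3*F))
f(L) = -12*L/5 (f(L) = -(L + L)*6/5 = -2*L*6/5 = -12*L/5)
f(P(-1, 1)) + (6 + 1)²*15 = -12*(-9 - 1 + 3*(-1)² + 9*1 - 3*1*(-1)²)/5 + (6 + 1)²*15 = -12*(-9 - 1 + 3*1 + 9 - 3*1*1)/5 + 7²*15 = -12*(-9 - 1 + 3 + 9 - 3)/5 + 49*15 = -12/5*(-1) + 735 = 12/5 + 735 = 3687/5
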